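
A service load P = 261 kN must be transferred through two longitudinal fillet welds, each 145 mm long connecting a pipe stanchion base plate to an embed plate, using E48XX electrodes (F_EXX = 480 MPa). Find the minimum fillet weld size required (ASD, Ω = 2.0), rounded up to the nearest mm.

Total weld length L = 290 mm.
Required throat t_e = P × Ω / (0.6 F_EXX × L) = 261 × 2.0 / (0.6 × 480 × 290 × 10⁻³) = 6.25 mm.
Required leg w = t_e / 0.707 = 8.84 mm → use 9 mm.

w = 9 mm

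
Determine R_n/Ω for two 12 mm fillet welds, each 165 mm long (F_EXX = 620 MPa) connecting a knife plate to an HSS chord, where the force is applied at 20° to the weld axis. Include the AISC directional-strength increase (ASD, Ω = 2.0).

t_e = 0.707 × 12 = 8.484 mm; A_we = 8.484 × 330 = 2800 mm².
Directional factor: 1.0 + 0.5 sin^1.5(20°) = 1.1.
F_nw = 0.6 × 620 × 1.1 = 409.2 MPa.
R_n/Ω = (409.2 × 2800) / 2.0 × 10⁻³ = 572.8 kN.

R_n/Ω ≈ 573 kN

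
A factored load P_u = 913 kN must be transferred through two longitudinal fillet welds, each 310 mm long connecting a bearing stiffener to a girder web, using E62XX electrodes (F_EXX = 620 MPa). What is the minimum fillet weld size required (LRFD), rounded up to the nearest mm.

w = 8 mm

Total weld length L = 620 mm.
Required throat t_e = P_u / (φ × 0.6 F_EXX × L) = 913 / (0.75 × 0.6 × 620 × 620 × 10⁻³) = 5.278 mm.
Required leg w = t_e / 0.707 = 7.465 mm → use 8 mm.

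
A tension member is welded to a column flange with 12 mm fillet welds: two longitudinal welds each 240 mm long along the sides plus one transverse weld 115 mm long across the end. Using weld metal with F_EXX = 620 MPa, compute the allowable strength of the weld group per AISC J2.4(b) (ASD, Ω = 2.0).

t_e = 0.707 × 12 = 8.484 mm.
R_nwl = 0.6 × 620 × 8.484 × 480 × 10⁻³ = 1515 kN (longitudinal, 2 welds).
R_nwt = 0.6 × 620 × 8.484 × 115 × 10⁻³ = 362.9 kN (transverse, base value).
(i) R_nwl + R_nwt = 1878 kN; (ii) 0.85 R_nwl + 1.5 R_nwt = 1832 kN.
R_n = max = 1878 kN [governs: (i)]; R_n/Ω = 938.9 kN.

R_n/Ω ≈ 939 kN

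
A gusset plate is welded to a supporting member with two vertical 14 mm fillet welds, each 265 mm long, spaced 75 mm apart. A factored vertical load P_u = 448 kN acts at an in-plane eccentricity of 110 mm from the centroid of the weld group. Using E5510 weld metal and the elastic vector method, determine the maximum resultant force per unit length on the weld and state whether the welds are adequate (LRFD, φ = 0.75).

E55XX → F_EXX = 550 MPa.
Total weld length L_w = 530 mm. Treat welds as unit-width lines.
Polar moment about centroid: J = 2[d³/12 + d(b/2)²] = 2[265³/12 + 265×37.5²] = 3847000 mm³.
Direct shear f_v = P/L_w = 448×10³ / 530 = 845.3 N/mm (vertical).
Torsion M = P·e = 448×10³ × 110 = 49280000 N·mm.
Critical point at (x, y) = (37.5, 132.5) from centroid. f_tx = M·y/J = 1697 N/mm; f_ty = M·x/J = 480.4 N/mm.
Resultant f_max = √[f_tx² + (f_v + f_ty)²] = √[1697² + (845.3 + 480.4)²] = 2154 N/mm.
Capacity per unit length: φr_n = 0.75 × 0.6 × 550 × (0.707 × 14) = 2450 N/mm.
2154 ≤ 2450 → adequate.

f_max ≈ 2150 N/mm; adequate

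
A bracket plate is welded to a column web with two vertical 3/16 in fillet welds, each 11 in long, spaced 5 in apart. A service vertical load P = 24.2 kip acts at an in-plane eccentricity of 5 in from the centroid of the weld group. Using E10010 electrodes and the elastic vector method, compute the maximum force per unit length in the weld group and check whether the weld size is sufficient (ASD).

f_max ≈ 2.68 kip/in; adequate

E100XX → F_EXX = 100 ksi.
Total weld length L_w = 22 in. Treat welds as unit-width lines.
Polar moment about centroid: J = 2[d³/12 + d(b/2)²] = 2[11³/12 + 11×2.5²] = 359.3 in³.
Direct shear f_v = P/L_w = 24.2 / 22 = 1.1 kip/in (vertical).
Torsion M = P·e = 24.2 × 5 = 121 kip·in.
Critical point at (x, y) = (2.5, 5.5) from centroid. f_tx = M·y/J = 1.852 kip/in; f_ty = M·x/J = 0.8418 kip/in.
Resultant f_max = √[f_tx² + (f_v + f_ty)²] = √[1.852² + (1.1 + 0.8418)²] = 2.683 kip/in.
Capacity per unit length: r_n/Ω = (1/2.0) × 0.6 × 100 × (0.707 × 0.1875) = 3.977 kip/in.
2.683 ≤ 3.977 → adequate.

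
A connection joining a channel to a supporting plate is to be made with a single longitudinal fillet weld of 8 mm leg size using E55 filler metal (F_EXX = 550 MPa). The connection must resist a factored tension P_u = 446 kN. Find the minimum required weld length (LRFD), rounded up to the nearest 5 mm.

Throat t_e = 0.707 × 8 = 5.656 mm.
φr_n = 0.75 × 0.6 × 550 × 5.656 × 10⁻³ = 1.4 kN/mm.
L_req = P_u / φr_n = 446 / 1.4 = 318.6 mm total.
Round up → use L = 320 mm.

L = 320 mm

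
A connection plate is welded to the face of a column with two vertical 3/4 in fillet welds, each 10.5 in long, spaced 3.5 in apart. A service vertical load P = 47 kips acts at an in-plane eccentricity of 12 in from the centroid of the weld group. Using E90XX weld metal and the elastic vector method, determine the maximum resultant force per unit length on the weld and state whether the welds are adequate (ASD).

E90XX → F_EXX = 90 ksi.
Total weld length L_w = 21 in. Treat welds as unit-width lines.
Polar moment about centroid: J = 2[d³/12 + d(b/2)²] = 2[10.5³/12 + 10.5×1.75²] = 257.2 in³.
Direct shear f_v = P/L_w = 47 / 21 = 2.238 kip/in (vertical).
Torsion M = P·e = 47 × 12 = 564 kip·in.
Critical point at (x, y) = (1.75, 5.25) from centroid. f_tx = M·y/J = 11.51 kip/in; f_ty = M·x/J = 3.837 kip/in.
Resultant f_max = √[f_tx² + (f_v + f_ty)²] = √[11.51² + (2.238 + 3.837)²] = 13.01 kip/in.
Capacity per unit length: r_n/Ω = (1/2.0) × 0.6 × 90 × (0.707 × 0.75) = 14.32 kip/in.
13.01 ≤ 14.32 → adequate.

f_max ≈ 13 kip/in; adequate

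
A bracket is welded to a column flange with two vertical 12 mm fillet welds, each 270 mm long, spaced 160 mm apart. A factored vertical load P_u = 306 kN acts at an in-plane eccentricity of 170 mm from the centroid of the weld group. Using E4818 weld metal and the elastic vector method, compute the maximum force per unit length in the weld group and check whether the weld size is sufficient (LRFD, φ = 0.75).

E48XX → F_EXX = 480 MPa.
Total weld length L_w = 540 mm. Treat welds as unit-width lines.
Polar moment about centroid: J = 2[d³/12 + d(b/2)²] = 2[270³/12 + 270×80²] = 6736000 mm³.
Direct shear f_v = P/L_w = 306×10³ / 540 = 566.7 N/mm (vertical).
Torsion M = P·e = 306×10³ × 170 = 52020000 N·mm.
Critical point at (x, y) = (80, 135) from centroid. f_tx = M·y/J = 1042 N/mm; f_ty = M·x/J = 617.8 N/mm.
Resultant f_max = √[f_tx² + (f_v + f_ty)²] = √[1042² + (566.7 + 617.8)²] = 1578 N/mm.
Capacity per unit length: φr_n = 0.75 × 0.6 × 480 × (0.707 × 12) = 1833 N/mm.
1578 ≤ 1833 → adequate.

f_max ≈ 1580 N/mm; adequate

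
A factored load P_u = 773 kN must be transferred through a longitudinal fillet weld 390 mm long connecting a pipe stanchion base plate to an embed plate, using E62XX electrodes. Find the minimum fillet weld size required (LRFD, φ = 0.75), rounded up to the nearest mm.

E62XX → F_EXX = 620 MPa.
Total weld length L = 390 mm.
Required throat t_e = P_u / (φ × 0.6 F_EXX × L) = 773 / (0.75 × 0.6 × 620 × 390 × 10⁻³) = 7.104 mm.
Required leg w = t_e / 0.707 = 10.05 mm → use 11 mm.

w = 11 mm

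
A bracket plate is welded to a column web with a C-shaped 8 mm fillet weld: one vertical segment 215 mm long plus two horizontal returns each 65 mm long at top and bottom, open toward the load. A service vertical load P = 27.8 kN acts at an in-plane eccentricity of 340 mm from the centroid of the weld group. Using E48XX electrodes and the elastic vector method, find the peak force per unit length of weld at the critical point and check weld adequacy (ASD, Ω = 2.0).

E48XX → F_EXX = 480 MPa.
Total weld length L_w = 345 mm. Treat welds as unit-width lines.
Centroid: x̄ = 2×65×32.5 / 345 = 12.25 mm from the vertical weld.
Polar moment about centroid: J = I_x + I_y = [215³/12 + 2×65×107.5²] + [215×12.25² + 2(65³/12 + 65×20.25²)] = 2462000 mm³.
Direct shear f_v = P/L_w = 27.8×10³ / 345 = 80.58 N/mm (vertical).
Torsion M = P·e = 27.8×10³ × 340 = 9452000 N·mm.
Critical point at (x, y) = (52.75, 107.5) from centroid. f_tx = M·y/J = 412.7 N/mm; f_ty = M·x/J = 202.5 N/mm.
Resultant f_max = √[f_tx² + (f_v + f_ty)²] = √[412.7² + (80.58 + 202.5)²] = 500.5 N/mm.
Capacity per unit length: r_n/Ω = (1/2.0) × 0.6 × 480 × (0.707 × 8) = 814.5 N/mm.
500.5 ≤ 814.5 → adequate.

f_max ≈ 501 N/mm; adequate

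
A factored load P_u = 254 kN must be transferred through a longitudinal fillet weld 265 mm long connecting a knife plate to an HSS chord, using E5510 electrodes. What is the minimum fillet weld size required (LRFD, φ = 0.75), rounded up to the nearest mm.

E55XX → F_EXX = 550 MPa.
Total weld length L = 265 mm.
Required throat t_e = P_u / (φ × 0.6 F_EXX × L) = 254 / (0.75 × 0.6 × 550 × 265 × 10⁻³) = 3.873 mm.
Required leg w = t_e / 0.707 = 5.478 mm → use 6 mm.

w = 6 mm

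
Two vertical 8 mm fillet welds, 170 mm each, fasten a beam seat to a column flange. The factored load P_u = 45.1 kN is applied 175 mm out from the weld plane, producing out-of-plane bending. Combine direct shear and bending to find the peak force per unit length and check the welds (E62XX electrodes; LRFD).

f_max ≈ 830 N/mm; adequate

E62XX → F_EXX = 620 MPa.
L_w = 2 × 170 = 340 mm; section modulus (unit throat) S = 2 × L²/6 = 9633 mm².
Direct shear f_v = P/L_w = 45.1×10³/340 = 132.6 N/mm.
Moment M = P × e = 45.1×10³ × 175 = 7892500 N·mm; bending f_b = M/S = 819.3 N/mm.
f_max = √(f_v² + f_b²) = √(132.6² + 819.3²) = 830 N/mm.
φr_n = 0.75 × 0.6 × 620 × (0.707 × 8) = 1578 N/mm → adequate.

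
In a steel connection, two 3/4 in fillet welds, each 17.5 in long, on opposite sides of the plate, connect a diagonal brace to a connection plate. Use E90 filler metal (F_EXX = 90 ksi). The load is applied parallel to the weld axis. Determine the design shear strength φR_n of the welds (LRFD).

φR_n ≈ 752 kip

Effective throat t_e = 0.707 × 0.75 = 0.5302 in.
Total length L = 35 in; A_we = 0.5302 × 35 = 18.56 in².
F_nw = 0.6 F_EXX = 0.6 × 90 = 54 ksi.
φR_n = 0.75 × 54 × 18.56 = 751.6 kip.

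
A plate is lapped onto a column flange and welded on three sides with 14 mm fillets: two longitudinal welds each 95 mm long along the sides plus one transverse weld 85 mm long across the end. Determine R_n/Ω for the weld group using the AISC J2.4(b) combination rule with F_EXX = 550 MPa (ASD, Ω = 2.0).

t_e = 0.707 × 14 = 9.898 mm.
R_nwl = 0.6 × 550 × 9.898 × 190 × 10⁻³ = 620.6 kN (longitudinal, 2 welds).
R_nwt = 0.6 × 550 × 9.898 × 85 × 10⁻³ = 277.6 kN (transverse, base value).
(i) R_nwl + R_nwt = 898.2 kN; (ii) 0.85 R_nwl + 1.5 R_nwt = 944 kN.
R_n = max = 944 kN [governs: (ii)]; R_n/Ω = 472 kN.

R_n/Ω ≈ 472 kN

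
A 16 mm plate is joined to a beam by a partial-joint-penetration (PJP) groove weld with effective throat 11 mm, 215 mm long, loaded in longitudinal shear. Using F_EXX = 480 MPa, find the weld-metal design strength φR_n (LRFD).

Effective throat (given) t_e = 11 mm.
A_we = 11 × 215 = 2365 mm².
F_nw = 0.6 F_EXX = 288 MPa.
φR_n = 0.75 × 288 × 2365 × 10⁻³ = 510.8 kN.

φR_n ≈ 511 kN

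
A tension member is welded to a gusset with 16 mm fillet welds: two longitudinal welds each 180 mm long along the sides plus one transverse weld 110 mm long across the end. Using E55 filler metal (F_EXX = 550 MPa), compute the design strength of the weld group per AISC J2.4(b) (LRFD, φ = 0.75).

t_e = 0.707 × 16 = 11.31 mm.
R_nwl = 0.6 × 550 × 11.31 × 360 × 10⁻³ = 1344 kN (longitudinal, 2 welds).
R_nwt = 0.6 × 550 × 11.31 × 110 × 10⁻³ = 410.6 kN (transverse, base value).
(i) R_nwl + R_nwt = 1754 kN; (ii) 0.85 R_nwl + 1.5 R_nwt = 1758 kN.
R_n = max = 1758 kN [governs: (ii)]; φR_n = 1319 kN.

φR_n ≈ 1320 kN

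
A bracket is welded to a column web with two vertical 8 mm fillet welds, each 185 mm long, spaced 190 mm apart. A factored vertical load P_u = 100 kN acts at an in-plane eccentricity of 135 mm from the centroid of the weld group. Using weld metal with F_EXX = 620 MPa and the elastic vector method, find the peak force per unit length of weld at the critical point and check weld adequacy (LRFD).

Total weld length L_w = 370 mm. Treat welds as unit-width lines.
Polar moment about centroid: J = 2[d³/12 + d(b/2)²] = 2[185³/12 + 185×95²] = 4395000 mm³.
Direct shear f_v = P/L_w = 100×10³ / 370 = 270.3 N/mm (vertical).
Torsion M = P·e = 100×10³ × 135 = 13500000 N·mm.
Critical point at (x, y) = (95, 92.5) from centroid. f_tx = M·y/J = 284.2 N/mm; f_ty = M·x/J = 291.8 N/mm.
Resultant f_max = √[f_tx² + (f_v + f_ty)²] = √[284.2² + (270.3 + 291.8)²] = 629.9 N/mm.
Capacity per unit length: φr_n = 0.75 × 0.6 × 620 × (0.707 × 8) = 1578 N/mm.
629.9 ≤ 1578 → adequate.

f_max ≈ 630 N/mm; adequate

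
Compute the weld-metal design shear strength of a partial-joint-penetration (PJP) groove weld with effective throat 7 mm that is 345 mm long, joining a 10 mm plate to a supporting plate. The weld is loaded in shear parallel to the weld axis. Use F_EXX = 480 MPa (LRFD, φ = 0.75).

Effective throat (given) t_e = 7 mm.
A_we = 7 × 345 = 2415 mm².
F_nw = 0.6 F_EXX = 288 MPa.
φR_n = 0.75 × 288 × 2415 × 10⁻³ = 521.6 kN.

φR_n ≈ 522 kN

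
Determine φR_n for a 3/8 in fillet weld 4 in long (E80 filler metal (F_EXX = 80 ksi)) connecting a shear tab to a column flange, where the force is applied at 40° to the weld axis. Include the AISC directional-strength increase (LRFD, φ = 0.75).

t_e = 0.707 × 0.375 = 0.2651 in; A_we = 0.2651 × 4 = 1.06 in².
Directional factor: 1.0 + 0.5 sin^1.5(40°) = 1.258.
F_nw = 0.6 × 80 × 1.258 = 60.37 ksi.
φR_n = 0.75 × 60.37 × 1.06 = 48.02 kip.

φR_n ≈ 48 kip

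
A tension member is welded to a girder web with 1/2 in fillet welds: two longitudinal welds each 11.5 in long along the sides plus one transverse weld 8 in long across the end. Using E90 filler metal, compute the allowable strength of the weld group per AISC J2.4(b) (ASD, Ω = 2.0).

R_n/Ω ≈ 301 kip

E90XX → F_EXX = 90 ksi.
t_e = 0.707 × 0.5 = 0.3535 in.
R_nwl = 0.6 × 90 × 0.3535 × 23 = 439 kip (longitudinal, 2 welds).
R_nwt = 0.6 × 90 × 0.3535 × 8 = 152.7 kip (transverse, base value).
(i) R_nwl + R_nwt = 591.8 kip; (ii) 0.85 R_nwl + 1.5 R_nwt = 602.3 kip.
R_n = max = 602.3 kip [governs: (ii)]; R_n/Ω = 301.1 kip.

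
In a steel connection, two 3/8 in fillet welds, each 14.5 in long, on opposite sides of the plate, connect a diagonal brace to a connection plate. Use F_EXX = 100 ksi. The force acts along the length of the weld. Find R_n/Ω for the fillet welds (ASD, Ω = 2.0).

R_n/Ω ≈ 231 kips

Effective throat t_e = 0.707 × 0.375 = 0.2651 in.
Total length L = 29 in; A_we = 0.2651 × 29 = 7.689 in².
F_nw = 0.6 F_EXX = 0.6 × 100 = 60 ksi.
R_n = 60 × 7.689 = 461.3 kips; R_n/Ω = 461.3/2.0 = 230.7 kips.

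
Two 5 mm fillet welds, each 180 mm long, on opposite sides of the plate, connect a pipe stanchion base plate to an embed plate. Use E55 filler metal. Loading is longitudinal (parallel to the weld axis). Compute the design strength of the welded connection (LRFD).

φR_n ≈ 315 kN

E55XX → F_EXX = 550 MPa.
Effective throat t_e = 0.707 × 5 = 3.535 mm.
Total length L = 360 mm; A_we = 3.535 × 360 = 1273 mm².
F_nw = 0.6 F_EXX = 0.6 × 550 = 330 MPa.
φR_n = 0.75 × 330 × 1273 × 10⁻³ = 315 kN.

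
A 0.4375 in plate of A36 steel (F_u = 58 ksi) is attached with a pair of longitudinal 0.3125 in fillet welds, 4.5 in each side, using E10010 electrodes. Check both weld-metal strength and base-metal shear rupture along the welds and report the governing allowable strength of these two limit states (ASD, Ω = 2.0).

R_n/Ω ≈ 59.7 kips (weld metal governs)

E100XX → F_EXX = 100 ksi.
t_e = 0.707 × 0.3125 = 0.2209 in; L = 9 in.
Weld metal: R_n/Ω = (1/2.0) × 0.6 × 100 × 0.2209 × 9 = 59.65 kips.
Base metal (shear rupture): R_n/Ω = (1/2.0) × 0.6 × 58 × 0.4375 × 9 = 68.51 kips.
Governing: weld metal.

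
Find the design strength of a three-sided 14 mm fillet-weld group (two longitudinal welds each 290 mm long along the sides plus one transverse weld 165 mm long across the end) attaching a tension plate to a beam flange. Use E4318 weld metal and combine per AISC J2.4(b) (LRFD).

E43XX → F_EXX = 430 MPa.
t_e = 0.707 × 14 = 9.898 mm.
R_nwl = 0.6 × 430 × 9.898 × 580 × 10⁻³ = 1481 kN (longitudinal, 2 welds).
R_nwt = 0.6 × 430 × 9.898 × 165 × 10⁻³ = 421.4 kN (transverse, base value).
(i) R_nwl + R_nwt = 1902 kN; (ii) 0.85 R_nwl + 1.5 R_nwt = 1891 kN.
R_n = max = 1902 kN [governs: (i)]; φR_n = 1427 kN.

φR_n ≈ 1430 kN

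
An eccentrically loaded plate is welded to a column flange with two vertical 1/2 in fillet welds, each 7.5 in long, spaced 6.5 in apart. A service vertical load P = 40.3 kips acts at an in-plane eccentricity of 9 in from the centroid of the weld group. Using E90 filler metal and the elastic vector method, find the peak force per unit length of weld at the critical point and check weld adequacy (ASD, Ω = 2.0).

E90XX → F_EXX = 90 ksi.
Total weld length L_w = 15 in. Treat welds as unit-width lines.
Polar moment about centroid: J = 2[d³/12 + d(b/2)²] = 2[7.5³/12 + 7.5×3.25²] = 228.8 in³.
Direct shear f_v = P/L_w = 40.3 / 15 = 2.687 kip/in (vertical).
Torsion M = P·e = 40.3 × 9 = 362.7 kip·in.
Critical point at (x, y) = (3.25, 3.75) from centroid. f_tx = M·y/J = 5.946 kip/in; f_ty = M·x/J = 5.153 kip/in.
Resultant f_max = √[f_tx² + (f_v + f_ty)²] = √[5.946² + (2.687 + 5.153)²] = 9.84 kip/in.
Capacity per unit length: r_n/Ω = (1/2.0) × 0.6 × 90 × (0.707 × 0.5) = 9.544 kip/in.
9.84 > 9.544 → NOT adequate.

f_max ≈ 9.84 kip/in; NOT adequate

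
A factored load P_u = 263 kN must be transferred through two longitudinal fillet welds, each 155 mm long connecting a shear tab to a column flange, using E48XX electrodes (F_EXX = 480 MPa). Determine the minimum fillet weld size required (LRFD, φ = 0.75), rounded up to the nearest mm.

Total weld length L = 310 mm.
Required throat t_e = P_u / (φ × 0.6 F_EXX × L) = 263 / (0.75 × 0.6 × 480 × 310 × 10⁻³) = 3.928 mm.
Required leg w = t_e / 0.707 = 5.555 mm → use 6 mm.

w = 6 mm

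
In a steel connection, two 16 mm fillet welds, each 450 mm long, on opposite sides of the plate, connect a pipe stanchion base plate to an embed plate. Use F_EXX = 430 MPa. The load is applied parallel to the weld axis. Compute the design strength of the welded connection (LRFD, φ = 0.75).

φR_n ≈ 1970 kN

Effective throat t_e = 0.707 × 16 = 11.31 mm.
Total length L = 900 mm; A_we = 11.31 × 900 = 10180 mm².
F_nw = 0.6 F_EXX = 0.6 × 430 = 258 MPa.
φR_n = 0.75 × 258 × 10180 × 10⁻³ = 1970 kN.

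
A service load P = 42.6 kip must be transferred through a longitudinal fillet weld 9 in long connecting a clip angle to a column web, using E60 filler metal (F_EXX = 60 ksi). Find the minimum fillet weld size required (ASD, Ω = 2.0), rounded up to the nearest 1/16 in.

Total weld length L = 9 in.
Required throat t_e = P × Ω / (0.6 F_EXX × L) = 42.6 × 2.0 / (0.6 × 60 × 9) = 0.263 in.
Required leg w = t_e / 0.707 = 0.3719 in → use 3/8 in.

w = 3/8 in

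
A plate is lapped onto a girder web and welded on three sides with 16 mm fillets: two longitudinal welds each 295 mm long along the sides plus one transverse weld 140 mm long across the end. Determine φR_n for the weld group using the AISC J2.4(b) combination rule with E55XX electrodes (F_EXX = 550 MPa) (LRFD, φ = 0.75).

φR_n ≈ 2040 kN

t_e = 0.707 × 16 = 11.31 mm.
R_nwl = 0.6 × 550 × 11.31 × 590 × 10⁻³ = 2202 kN (longitudinal, 2 welds).
R_nwt = 0.6 × 550 × 11.31 × 140 × 10⁻³ = 522.6 kN (transverse, base value).
(i) R_nwl + R_nwt = 2725 kN; (ii) 0.85 R_nwl + 1.5 R_nwt = 2656 kN.
R_n = max = 2725 kN [governs: (i)]; φR_n = 2044 kN.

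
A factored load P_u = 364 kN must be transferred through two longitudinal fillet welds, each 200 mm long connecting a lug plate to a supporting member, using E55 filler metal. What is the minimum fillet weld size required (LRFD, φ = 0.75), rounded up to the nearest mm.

w = 6 mm

E55XX → F_EXX = 550 MPa.
Total weld length L = 400 mm.
Required throat t_e = P_u / (φ × 0.6 F_EXX × L) = 364 / (0.75 × 0.6 × 550 × 400 × 10⁻³) = 3.677 mm.
Required leg w = t_e / 0.707 = 5.201 mm → use 6 mm.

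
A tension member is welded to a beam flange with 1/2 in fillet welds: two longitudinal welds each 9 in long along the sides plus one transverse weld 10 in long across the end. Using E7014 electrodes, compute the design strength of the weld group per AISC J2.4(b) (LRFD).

φR_n ≈ 337 kip

E70XX → F_EXX = 70 ksi.
t_e = 0.707 × 0.5 = 0.3535 in.
R_nwl = 0.6 × 70 × 0.3535 × 18 = 267.2 kip (longitudinal, 2 welds).
R_nwt = 0.6 × 70 × 0.3535 × 10 = 148.5 kip (transverse, base value).
(i) R_nwl + R_nwt = 415.7 kip; (ii) 0.85 R_nwl + 1.5 R_nwt = 449.9 kip.
R_n = max = 449.9 kip [governs: (ii)]; φR_n = 337.4 kip.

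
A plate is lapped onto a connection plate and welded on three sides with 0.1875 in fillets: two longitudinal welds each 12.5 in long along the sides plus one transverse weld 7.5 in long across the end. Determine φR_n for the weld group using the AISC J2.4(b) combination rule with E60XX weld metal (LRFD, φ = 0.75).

E60XX → F_EXX = 60 ksi.
t_e = 0.707 × 0.1875 = 0.1326 in.
R_nwl = 0.6 × 60 × 0.1326 × 25 = 119.3 kips (longitudinal, 2 welds).
R_nwt = 0.6 × 60 × 0.1326 × 7.5 = 35.79 kips (transverse, base value).
(i) R_nwl + R_nwt = 155.1 kips; (ii) 0.85 R_nwl + 1.5 R_nwt = 155.1 kips.
R_n = max = 155.1 kips [governs: (ii)]; φR_n = 116.3 kips.

φR_n ≈ 116 kips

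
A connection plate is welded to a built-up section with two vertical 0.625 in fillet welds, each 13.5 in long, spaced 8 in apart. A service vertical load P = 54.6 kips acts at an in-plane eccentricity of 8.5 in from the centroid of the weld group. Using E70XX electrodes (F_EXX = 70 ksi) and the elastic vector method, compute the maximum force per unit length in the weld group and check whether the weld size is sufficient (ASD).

f_max ≈ 5.63 kip/in; adequate

Total weld length L_w = 27 in. Treat welds as unit-width lines.
Polar moment about centroid: J = 2[d³/12 + d(b/2)²] = 2[13.5³/12 + 13.5×4²] = 842.1 in³.
Direct shear f_v = P/L_w = 54.6 / 27 = 2.022 kip/in (vertical).
Torsion M = P·e = 54.6 × 8.5 = 464.1 kip·in.
Critical point at (x, y) = (4, 6.75) from centroid. f_tx = M·y/J = 3.72 kip/in; f_ty = M·x/J = 2.205 kip/in.
Resultant f_max = √[f_tx² + (f_v + f_ty)²] = √[3.72² + (2.022 + 2.205)²] = 5.631 kip/in.
Capacity per unit length: r_n/Ω = (1/2.0) × 0.6 × 70 × (0.707 × 0.625) = 9.279 kip/in.
5.631 ≤ 9.279 → adequate.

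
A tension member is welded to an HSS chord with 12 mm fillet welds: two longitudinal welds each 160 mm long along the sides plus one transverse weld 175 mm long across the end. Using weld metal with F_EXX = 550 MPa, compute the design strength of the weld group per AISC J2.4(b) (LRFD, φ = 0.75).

t_e = 0.707 × 12 = 8.484 mm.
R_nwl = 0.6 × 550 × 8.484 × 320 × 10⁻³ = 895.9 kN (longitudinal, 2 welds).
R_nwt = 0.6 × 550 × 8.484 × 175 × 10⁻³ = 490 kN (transverse, base value).
(i) R_nwl + R_nwt = 1386 kN; (ii) 0.85 R_nwl + 1.5 R_nwt = 1496 kN.
R_n = max = 1496 kN [governs: (ii)]; φR_n = 1122 kN.

φR_n ≈ 1120 kN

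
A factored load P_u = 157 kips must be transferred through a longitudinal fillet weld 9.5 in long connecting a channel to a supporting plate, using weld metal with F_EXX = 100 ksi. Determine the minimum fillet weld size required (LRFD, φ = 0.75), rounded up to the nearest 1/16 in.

w = 9/16 in

Total weld length L = 9.5 in.
Required throat t_e = P_u / (φ × 0.6 F_EXX × L) = 157 / (0.75 × 0.6 × 100 × 9.5) = 0.3673 in.
Required leg w = t_e / 0.707 = 0.5195 in → use 9/16 in.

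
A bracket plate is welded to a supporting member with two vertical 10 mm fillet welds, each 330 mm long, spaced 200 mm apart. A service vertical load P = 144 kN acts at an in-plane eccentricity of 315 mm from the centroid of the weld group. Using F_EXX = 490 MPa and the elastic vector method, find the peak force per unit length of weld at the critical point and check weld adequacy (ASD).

Total weld length L_w = 660 mm. Treat welds as unit-width lines.
Polar moment about centroid: J = 2[d³/12 + d(b/2)²] = 2[330³/12 + 330×100²] = 12590000 mm³.
Direct shear f_v = P/L_w = 144×10³ / 660 = 218.2 N/mm (vertical).
Torsion M = P·e = 144×10³ × 315 = 45360000 N·mm.
Critical point at (x, y) = (100, 165) from centroid. f_tx = M·y/J = 594.5 N/mm; f_ty = M·x/J = 360.3 N/mm.
Resultant f_max = √[f_tx² + (f_v + f_ty)²] = √[594.5² + (218.2 + 360.3)²] = 829.5 N/mm.
Capacity per unit length: r_n/Ω = (1/2.0) × 0.6 × 490 × (0.707 × 10) = 1039 N/mm.
829.5 ≤ 1039 → adequate.

f_max ≈ 829 N/mm; adequate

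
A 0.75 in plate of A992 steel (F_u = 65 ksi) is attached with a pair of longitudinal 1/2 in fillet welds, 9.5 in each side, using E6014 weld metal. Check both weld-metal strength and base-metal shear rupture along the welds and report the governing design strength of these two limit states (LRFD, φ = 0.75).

E60XX → F_EXX = 60 ksi.
t_e = 0.707 × 0.5 = 0.3535 in; L = 19 in.
Weld metal: φR_n = 0.75 × 0.6 × 60 × 0.3535 × 19 = 181.3 kip.
Base metal (shear rupture): φR_n = 0.75 × 0.6 × 65 × 0.75 × 19 = 416.8 kip.
Governing: weld metal.

φR_n ≈ 181 kip (weld metal governs)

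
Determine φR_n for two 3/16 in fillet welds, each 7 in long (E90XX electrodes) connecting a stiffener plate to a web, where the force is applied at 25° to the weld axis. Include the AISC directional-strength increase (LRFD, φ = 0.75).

φR_n ≈ 85.5 kip

E90XX → F_EXX = 90 ksi.
t_e = 0.707 × 0.1875 = 0.1326 in; A_we = 0.1326 × 14 = 1.856 in².
Directional factor: 1.0 + 0.5 sin^1.5(25°) = 1.137.
F_nw = 0.6 × 90 × 1.137 = 61.42 ksi.
φR_n = 0.75 × 61.42 × 1.856 = 85.49 kip.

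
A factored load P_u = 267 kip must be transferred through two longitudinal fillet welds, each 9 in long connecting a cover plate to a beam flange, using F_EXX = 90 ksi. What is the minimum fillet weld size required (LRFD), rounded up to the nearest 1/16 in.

w = 9/16 in

Total weld length L = 18 in.
Required throat t_e = P_u / (φ × 0.6 F_EXX × L) = 267 / (0.75 × 0.6 × 90 × 18) = 0.3663 in.
Required leg w = t_e / 0.707 = 0.518 in → use 9/16 in.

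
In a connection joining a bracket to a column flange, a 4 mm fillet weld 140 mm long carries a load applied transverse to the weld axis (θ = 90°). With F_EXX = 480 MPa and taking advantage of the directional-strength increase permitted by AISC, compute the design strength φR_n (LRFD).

φR_n ≈ 128 kN

t_e = 0.707 × 4 = 2.828 mm; A_we = 2.828 × 140 = 395.9 mm².
Directional factor: 1.0 + 0.5 sin^1.5(90°) = 1.5.
F_nw = 0.6 × 480 × 1.5 = 432 MPa.
φR_n = 0.75 × 432 × 395.9 × 10⁻³ = 128.3 kN.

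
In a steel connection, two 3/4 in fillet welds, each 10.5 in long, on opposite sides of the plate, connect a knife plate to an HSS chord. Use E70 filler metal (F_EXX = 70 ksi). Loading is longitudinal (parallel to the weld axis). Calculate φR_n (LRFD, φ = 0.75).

Effective throat t_e = 0.707 × 0.75 = 0.5302 in.
Total length L = 21 in; A_we = 0.5302 × 21 = 11.14 in².
F_nw = 0.6 F_EXX = 0.6 × 70 = 42 ksi.
φR_n = 0.75 × 42 × 11.14 = 350.8 kips.

φR_n ≈ 351 kips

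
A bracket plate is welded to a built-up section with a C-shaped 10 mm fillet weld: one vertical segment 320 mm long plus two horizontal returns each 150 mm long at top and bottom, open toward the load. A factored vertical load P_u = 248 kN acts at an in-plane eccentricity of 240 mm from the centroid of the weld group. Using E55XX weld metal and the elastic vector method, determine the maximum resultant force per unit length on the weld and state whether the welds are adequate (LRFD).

f_max ≈ 1260 N/mm; adequate

E55XX → F_EXX = 550 MPa.
Total weld length L_w = 620 mm. Treat welds as unit-width lines.
Centroid: x̄ = 2×150×75 / 620 = 36.29 mm from the vertical weld.
Polar moment about centroid: J = I_x + I_y = [320³/12 + 2×150×160²] + [320×36.29² + 2(150³/12 + 150×38.71²)] = 11840000 mm³.
Direct shear f_v = P/L_w = 248×10³ / 620 = 400 N/mm (vertical).
Torsion M = P·e = 248×10³ × 240 = 59520000 N·mm.
Critical point at (x, y) = (113.7, 160) from centroid. f_tx = M·y/J = 804 N/mm; f_ty = M·x/J = 571.4 N/mm.
Resultant f_max = √[f_tx² + (f_v + f_ty)²] = √[804² + (400 + 571.4)²] = 1261 N/mm.
Capacity per unit length: φr_n = 0.75 × 0.6 × 550 × (0.707 × 10) = 1750 N/mm.
1261 ≤ 1750 → adequate.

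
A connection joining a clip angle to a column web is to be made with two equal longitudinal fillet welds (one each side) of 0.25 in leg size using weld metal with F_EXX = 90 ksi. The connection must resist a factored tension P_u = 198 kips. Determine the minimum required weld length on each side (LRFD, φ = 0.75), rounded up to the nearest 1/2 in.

L = 14 in on each side

Throat t_e = 0.707 × 0.25 = 0.1767 in.
φr_n = 0.75 × 0.6 × 90 × 0.1767 = 7.158 kips/in.
L_req = P_u / φr_n = 198 / 7.158 = 27.66 in total.
Per side: 27.66 / 2 = 13.83 in.
Round up → use L = 14 in on each side.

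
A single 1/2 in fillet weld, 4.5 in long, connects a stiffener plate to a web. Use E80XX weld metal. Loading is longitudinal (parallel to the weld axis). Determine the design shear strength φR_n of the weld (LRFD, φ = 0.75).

φR_n ≈ 57.3 kip

E80XX → F_EXX = 80 ksi.
Effective throat t_e = 0.707 × 0.5 = 0.3535 in.
Total length L = 4.5 in; A_we = 0.3535 × 4.5 = 1.591 in².
F_nw = 0.6 F_EXX = 0.6 × 80 = 48 ksi.
φR_n = 0.75 × 48 × 1.591 = 57.27 kip.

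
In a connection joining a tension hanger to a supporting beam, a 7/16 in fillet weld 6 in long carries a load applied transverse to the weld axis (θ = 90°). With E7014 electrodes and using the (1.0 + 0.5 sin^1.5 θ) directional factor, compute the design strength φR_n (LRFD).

E70XX → F_EXX = 70 ksi.
t_e = 0.707 × 0.4375 = 0.3093 in; A_we = 0.3093 × 6 = 1.856 in².
Directional factor: 1.0 + 0.5 sin^1.5(90°) = 1.5.
F_nw = 0.6 × 70 × 1.5 = 63 ksi.
φR_n = 0.75 × 63 × 1.856 = 87.69 kips.

φR_n ≈ 87.7 kips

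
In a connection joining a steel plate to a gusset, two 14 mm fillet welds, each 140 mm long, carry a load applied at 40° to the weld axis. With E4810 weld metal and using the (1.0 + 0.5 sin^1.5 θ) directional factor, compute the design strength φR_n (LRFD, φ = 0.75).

E48XX → F_EXX = 480 MPa.
t_e = 0.707 × 14 = 9.898 mm; A_we = 9.898 × 280 = 2771 mm².
Directional factor: 1.0 + 0.5 sin^1.5(40°) = 1.258.
F_nw = 0.6 × 480 × 1.258 = 362.2 MPa.
φR_n = 0.75 × 362.2 × 2771 × 10⁻³ = 752.9 kN.

φR_n ≈ 753 kN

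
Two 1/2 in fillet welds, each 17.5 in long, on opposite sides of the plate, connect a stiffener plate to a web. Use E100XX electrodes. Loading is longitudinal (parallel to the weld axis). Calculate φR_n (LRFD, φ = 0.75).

E100XX → F_EXX = 100 ksi.
Effective throat t_e = 0.707 × 0.5 = 0.3535 in.
Total length L = 35 in; A_we = 0.3535 × 35 = 12.37 in².
F_nw = 0.6 F_EXX = 0.6 × 100 = 60 ksi.
φR_n = 0.75 × 60 × 12.37 = 556.8 kips.

φR_n ≈ 557 kips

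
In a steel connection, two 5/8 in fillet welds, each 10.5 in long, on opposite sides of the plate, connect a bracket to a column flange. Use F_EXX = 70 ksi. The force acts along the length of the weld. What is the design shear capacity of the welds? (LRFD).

Effective throat t_e = 0.707 × 0.625 = 0.4419 in.
Total length L = 21 in; A_we = 0.4419 × 21 = 9.279 in².
F_nw = 0.6 F_EXX = 0.6 × 70 = 42 ksi.
φR_n = 0.75 × 42 × 9.279 = 292.3 kip.

φR_n ≈ 292 kip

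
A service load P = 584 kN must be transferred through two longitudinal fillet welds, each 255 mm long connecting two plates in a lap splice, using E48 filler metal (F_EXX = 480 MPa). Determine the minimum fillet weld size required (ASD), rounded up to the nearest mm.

Total weld length L = 510 mm.
Required throat t_e = P × Ω / (0.6 F_EXX × L) = 584 × 2.0 / (0.6 × 480 × 510 × 10⁻³) = 7.952 mm.
Required leg w = t_e / 0.707 = 11.25 mm → use 12 mm.

w = 12 mm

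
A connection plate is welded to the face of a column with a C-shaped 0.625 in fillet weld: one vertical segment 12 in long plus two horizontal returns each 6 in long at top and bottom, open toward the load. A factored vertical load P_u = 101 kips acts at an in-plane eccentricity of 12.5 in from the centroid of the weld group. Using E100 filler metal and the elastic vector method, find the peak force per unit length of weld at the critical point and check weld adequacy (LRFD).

f_max ≈ 17.1 kip/in; adequate

E100XX → F_EXX = 100 ksi.
Total weld length L_w = 24 in. Treat welds as unit-width lines.
Centroid: x̄ = 2×6×3 / 24 = 1.5 in from the vertical weld.
Polar moment about centroid: J = I_x + I_y = [12³/12 + 2×6×6²] + [12×1.5² + 2(6³/12 + 6×1.5²)] = 666 in³.
Direct shear f_v = P/L_w = 101 / 24 = 4.208 kip/in (vertical).
Torsion M = P·e = 101 × 12.5 = 1262.5 kip·in.
Critical point at (x, y) = (4.5, 6) from centroid. f_tx = M·y/J = 11.37 kip/in; f_ty = M·x/J = 8.53 kip/in.
Resultant f_max = √[f_tx² + (f_v + f_ty)²] = √[11.37² + (4.208 + 8.53)²] = 17.08 kip/in.
Capacity per unit length: φr_n = 0.75 × 0.6 × 100 × (0.707 × 0.625) = 19.88 kip/in.
17.08 ≤ 19.88 → adequate.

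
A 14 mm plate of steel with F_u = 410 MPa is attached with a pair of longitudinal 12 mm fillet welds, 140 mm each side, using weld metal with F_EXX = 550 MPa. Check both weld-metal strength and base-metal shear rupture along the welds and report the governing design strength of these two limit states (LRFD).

φR_n ≈ 588 kN (weld metal governs)

t_e = 0.707 × 12 = 8.484 mm; L = 280 mm.
Weld metal: φR_n = 0.75 × 0.6 × 550 × 8.484 × 280 × 10⁻³ = 587.9 kN.
Base metal (shear rupture): φR_n = 0.75 × 0.6 × 410 × 14 × 280 × 10⁻³ = 723.2 kN.
Governing: weld metal.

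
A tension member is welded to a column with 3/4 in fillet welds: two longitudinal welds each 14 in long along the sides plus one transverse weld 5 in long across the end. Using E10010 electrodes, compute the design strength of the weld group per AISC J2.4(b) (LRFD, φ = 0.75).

E100XX → F_EXX = 100 ksi.
t_e = 0.707 × 0.75 = 0.5302 in.
R_nwl = 0.6 × 100 × 0.5302 × 28 = 890.8 kip (longitudinal, 2 welds).
R_nwt = 0.6 × 100 × 0.5302 × 5 = 159.1 kip (transverse, base value).
(i) R_nwl + R_nwt = 1050 kip; (ii) 0.85 R_nwl + 1.5 R_nwt = 995.8 kip.
R_n = max = 1050 kip [governs: (i)]; φR_n = 787.4 kip.

φR_n ≈ 787 kip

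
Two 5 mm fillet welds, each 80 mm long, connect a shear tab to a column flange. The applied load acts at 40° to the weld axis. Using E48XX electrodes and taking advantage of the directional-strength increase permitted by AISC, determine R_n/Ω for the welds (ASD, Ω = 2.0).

R_n/Ω ≈ 102 kN

E48XX → F_EXX = 480 MPa.
t_e = 0.707 × 5 = 3.535 mm; A_we = 3.535 × 160 = 565.6 mm².
Directional factor: 1.0 + 0.5 sin^1.5(40°) = 1.258.
F_nw = 0.6 × 480 × 1.258 = 362.2 MPa.
R_n/Ω = (362.2 × 565.6) / 2.0 × 10⁻³ = 102.4 kN.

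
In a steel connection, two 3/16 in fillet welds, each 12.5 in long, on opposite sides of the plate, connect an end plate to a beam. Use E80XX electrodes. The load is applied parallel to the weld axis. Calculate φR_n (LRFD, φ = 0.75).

φR_n ≈ 119 kip

E80XX → F_EXX = 80 ksi.
Effective throat t_e = 0.707 × 0.1875 = 0.1326 in.
Total length L = 25 in; A_we = 0.1326 × 25 = 3.314 in².
F_nw = 0.6 F_EXX = 0.6 × 80 = 48 ksi.
φR_n = 0.75 × 48 × 3.314 = 119.3 kip.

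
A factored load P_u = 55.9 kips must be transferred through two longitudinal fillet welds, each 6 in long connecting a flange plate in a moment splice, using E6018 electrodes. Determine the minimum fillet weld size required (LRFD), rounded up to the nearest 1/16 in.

w = 1/4 in

E60XX → F_EXX = 60 ksi.
Total weld length L = 12 in.
Required throat t_e = P_u / (φ × 0.6 F_EXX × L) = 55.9 / (0.75 × 0.6 × 60 × 12) = 0.1725 in.
Required leg w = t_e / 0.707 = 0.244 in → use 1/4 in.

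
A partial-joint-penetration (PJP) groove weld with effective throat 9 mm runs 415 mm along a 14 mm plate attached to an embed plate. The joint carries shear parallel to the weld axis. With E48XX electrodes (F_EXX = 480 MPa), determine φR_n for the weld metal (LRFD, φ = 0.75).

φR_n ≈ 807 kN

Effective throat (given) t_e = 9 mm.
A_we = 9 × 415 = 3735 mm².
F_nw = 0.6 F_EXX = 288 MPa.
φR_n = 0.75 × 288 × 3735 × 10⁻³ = 806.8 kN.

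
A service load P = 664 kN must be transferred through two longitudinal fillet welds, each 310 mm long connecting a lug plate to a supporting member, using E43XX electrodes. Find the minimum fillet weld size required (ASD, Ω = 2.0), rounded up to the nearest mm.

w = 12 mm

E43XX → F_EXX = 430 MPa.
Total weld length L = 620 mm.
Required throat t_e = P × Ω / (0.6 F_EXX × L) = 664 × 2.0 / (0.6 × 430 × 620 × 10⁻³) = 8.302 mm.
Required leg w = t_e / 0.707 = 11.74 mm → use 12 mm.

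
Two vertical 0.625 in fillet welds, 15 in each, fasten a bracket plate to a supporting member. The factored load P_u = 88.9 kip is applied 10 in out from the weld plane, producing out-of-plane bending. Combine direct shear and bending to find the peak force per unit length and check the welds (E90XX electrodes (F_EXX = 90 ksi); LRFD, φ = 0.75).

L_w = 2 × 15 = 30 in; section modulus (unit throat) S = 2 × L²/6 = 75 in².
Direct shear f_v = P/L_w = 88.9/30 = 2.963 kip/in.
Moment M = P × e = 88.9 × 10 = 889 kip·in; bending f_b = M/S = 11.85 kip/in.
f_max = √(f_v² + f_b²) = √(2.963² + 11.85²) = 12.22 kip/in.
φr_n = 0.75 × 0.6 × 90 × (0.707 × 0.625) = 17.9 kip/in → adequate.

f_max ≈ 12.2 kip/in; adequate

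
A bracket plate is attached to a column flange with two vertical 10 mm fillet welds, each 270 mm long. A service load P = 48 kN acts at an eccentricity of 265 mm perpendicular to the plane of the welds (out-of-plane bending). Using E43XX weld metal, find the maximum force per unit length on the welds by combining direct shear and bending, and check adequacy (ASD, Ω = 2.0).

f_max ≈ 531 N/mm; adequate

E43XX → F_EXX = 430 MPa.
L_w = 2 × 270 = 540 mm; section modulus (unit throat) S = 2 × L²/6 = 24300 mm².
Direct shear f_v = P/L_w = 48×10³/540 = 88.89 N/mm.
Moment M = P × e = 48×10³ × 265 = 12720000 N·mm; bending f_b = M/S = 523.5 N/mm.
f_max = √(f_v² + f_b²) = √(88.89² + 523.5²) = 531 N/mm.
r_n/Ω = (1/2.0) × 0.6 × 430 × (0.707 × 10) = 912 N/mm → adequate.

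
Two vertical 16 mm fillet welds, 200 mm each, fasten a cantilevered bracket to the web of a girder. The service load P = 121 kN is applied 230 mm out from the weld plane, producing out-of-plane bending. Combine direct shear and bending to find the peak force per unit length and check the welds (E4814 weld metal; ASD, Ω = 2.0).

f_max ≈ 2110 N/mm; NOT adequate

E48XX → F_EXX = 480 MPa.
L_w = 2 × 200 = 400 mm; section modulus (unit throat) S = 2 × L²/6 = 13330 mm².
Direct shear f_v = P/L_w = 121×10³/400 = 302.5 N/mm.
Moment M = P × e = 121×10³ × 230 = 27830000 N·mm; bending f_b = M/S = 2087 N/mm.
f_max = √(f_v² + f_b²) = √(302.5² + 2087²) = 2109 N/mm.
r_n/Ω = (1/2.0) × 0.6 × 480 × (0.707 × 16) = 1629 N/mm → NOT adequate.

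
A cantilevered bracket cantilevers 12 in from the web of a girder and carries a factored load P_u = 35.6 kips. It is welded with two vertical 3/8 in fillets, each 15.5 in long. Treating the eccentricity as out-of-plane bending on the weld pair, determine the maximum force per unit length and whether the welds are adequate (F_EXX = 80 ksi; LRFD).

L_w = 2 × 15.5 = 31 in; section modulus (unit throat) S = 2 × L²/6 = 80.08 in².
Direct shear f_v = P/L_w = 35.6/31 = 1.148 kip/in.
Moment M = P × e = 35.6 × 12 = 427.2 kip·in; bending f_b = M/S = 5.334 kip/in.
f_max = √(f_v² + f_b²) = √(1.148² + 5.334²) = 5.457 kip/in.
φr_n = 0.75 × 0.6 × 80 × (0.707 × 0.375) = 9.544 kip/in → adequate.

f_max ≈ 5.46 kip/in; adequate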